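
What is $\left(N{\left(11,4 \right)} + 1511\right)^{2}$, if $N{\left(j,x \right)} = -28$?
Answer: $2199289$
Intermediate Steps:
$\left(N{\left(11,4 \right)} + 1511\right)^{2} = \left(-28 + 1511\right)^{2} = 1483^{2} = 2199289$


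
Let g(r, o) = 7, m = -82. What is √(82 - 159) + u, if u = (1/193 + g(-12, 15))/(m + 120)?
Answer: 676/3667 + I*√77 ≈ 0.18435 + 8.775*I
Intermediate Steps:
u = 676/3667 (u = (1/193 + 7)/(-82 + 120) = (1/193 + 7)/38 = (1352/193)*(1/38) = 676/3667 ≈ 0.18435)
√(82 - 159) + u = √(82 - 159) + 676/3667 = √(-77) + 676/3667 = I*√77 + 676/3667 = 676/3667 + I*√77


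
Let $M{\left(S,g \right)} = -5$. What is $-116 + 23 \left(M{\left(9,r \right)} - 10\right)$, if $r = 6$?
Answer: $-461$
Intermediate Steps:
$-116 + 23 \left(M{\left(9,r \right)} - 10\right) = -116 + 23 \left(-5 - 10\right) = -116 + 23 \left(-15\right) = -116 - 345 = -461$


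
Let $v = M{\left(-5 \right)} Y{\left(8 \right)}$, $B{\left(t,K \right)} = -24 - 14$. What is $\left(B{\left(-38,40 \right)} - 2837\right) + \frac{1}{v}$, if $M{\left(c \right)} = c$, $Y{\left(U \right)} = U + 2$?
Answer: $- \frac{143751}{50} \approx -2875.0$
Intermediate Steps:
$Y{\left(U \right)} = 2 + U$
$B{\left(t,K \right)} = -38$ ($B{\left(t,K \right)} = -24 - 14 = -38$)
$v = -50$ ($v = - 5 \left(2 + 8\right) = \left(-5\right) 10 = -50$)
$\left(B{\left(-38,40 \right)} - 2837\right) + \frac{1}{v} = \left(-38 - 2837\right) + \frac{1}{-50} = -2875 - \frac{1}{50} = - \frac{143751}{50}$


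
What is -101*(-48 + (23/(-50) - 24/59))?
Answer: 14559857/2950 ≈ 4935.5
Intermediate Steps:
-101*(-48 + (23/(-50) - 24/59)) = -101*(-48 + (23*(-1/50) - 24*1/59)) = -101*(-48 + (-23/50 - 24/59)) = -101*(-48 - 2557/2950) = -101*(-144157/2950) = 14559857/2950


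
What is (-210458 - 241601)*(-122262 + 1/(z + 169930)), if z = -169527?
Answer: 22273663443515/403 ≈ 5.5270e+10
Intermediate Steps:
(-210458 - 241601)*(-122262 + 1/(z + 169930)) = (-210458 - 241601)*(-122262 + 1/(-169527 + 169930)) = -452059*(-122262 + 1/403) = -452059*(-49271585/403) = 22273663443515/403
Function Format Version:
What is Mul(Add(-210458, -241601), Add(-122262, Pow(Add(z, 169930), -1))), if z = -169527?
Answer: Rational(22273663443515, 403) ≈ 5.5270e+10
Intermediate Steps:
Mul(Add(-210458, -241601), Add(-122262, Pow(Add(z, 169930), -1))) = Mul(Add(-210458, -241601), Add(-122262, Pow(Add(-169527, 169930), -1))) = Mul(-452059, Add(-122262, Pow(403, -1))) = Mul(-452059, Add(-122262, Rational(1, 403))) = Mul(-452059, Rational(-49271585, 403)) = Rational(22273663443515, 403)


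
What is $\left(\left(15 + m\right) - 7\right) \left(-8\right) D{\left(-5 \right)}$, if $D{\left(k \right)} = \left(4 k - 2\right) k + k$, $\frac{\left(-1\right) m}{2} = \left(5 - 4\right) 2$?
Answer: $-3360$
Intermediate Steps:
$m = -4$ ($m = - 2 \left(5 - 4\right) 2 = - 2 \cdot 1 \cdot 2 = \left(-2\right) 2 = -4$)
$D{\left(k \right)} = k + k \left(-2 + 4 k\right)$ ($D{\left(k \right)} = \left(-2 + 4 k\right) k + k = k \left(-2 + 4 k\right) + k = k + k \left(-2 + 4 k\right)$)
$\left(\left(15 + m\right) - 7\right) \left(-8\right) D{\left(-5 \right)} = \left(\left(15 - 4\right) - 7\right) \left(-8\right) \left(- 5 \left(-1 + 4 \left(-5\right)\right)\right) = \left(11 - 7\right) \left(-8\right) \left(- 5 \left(-1 - 20\right)\right) = 4 \left(-8\right) \left(\left(-5\right) \left(-21\right)\right) = \left(-32\right) 105 = -3360$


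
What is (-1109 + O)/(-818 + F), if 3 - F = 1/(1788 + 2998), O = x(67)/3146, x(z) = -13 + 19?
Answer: 8348956844/6135629643 ≈ 1.3607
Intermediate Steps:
x(z) = 6
O = 3/1573 (O = 6/3146 = 6*(1/3146) = 3/1573 ≈ 0.0019072)
F = 14357/4786 (F = 3 - 1/(1788 + 2998) = 3 - 1/4786 = 14357/4786 ≈ 2.9998)
(-1109 + O)/(-818 + F) = (-1109 + 3/1573)/(-818 + 14357/4786) = -1744454/(1573*(-3900591/4786)) = -1744454/1573*(-4786/3900591) = 8348956844/6135629643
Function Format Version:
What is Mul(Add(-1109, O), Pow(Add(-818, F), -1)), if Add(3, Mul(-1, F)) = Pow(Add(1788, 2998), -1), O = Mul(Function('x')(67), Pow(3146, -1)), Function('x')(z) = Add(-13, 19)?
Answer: Rational(8348956844, 6135629643) ≈ 1.3607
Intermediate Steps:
Function('x')(z) = 6
O = Rational(3, 1573) (O = Mul(6, Pow(3146, -1)) = Mul(6, Rational(1, 3146)) = Rational(3, 1573) ≈ 0.0019072)
F = Rational(14357, 4786) (F = Add(3, Mul(-1, Pow(Add(1788, 2998), -1))) = Add(3, Mul(-1, Pow(4786, -1))) = Add(3, Mul(-1, Rational(1, 4786))) = Add(3, Rational(-1, 4786)) = Rational(14357, 4786) ≈ 2.9998)
Mul(Add(-1109, O), Pow(Add(-818, F), -1)) = Mul(Add(-1109, Rational(3, 1573)), Pow(Add(-818, Rational(14357, 4786)), -1)) = Mul(Rational(-1744454, 1573), Pow(Rational(-3900591, 4786), -1)) = Mul(Rational(-1744454, 1573), Rational(-4786, 3900591)) = Rational(8348956844, 6135629643)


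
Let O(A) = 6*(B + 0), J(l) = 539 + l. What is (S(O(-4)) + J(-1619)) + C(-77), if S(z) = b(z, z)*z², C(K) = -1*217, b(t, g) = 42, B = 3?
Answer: 12311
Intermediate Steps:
C(K) = -217
O(A) = 18 (O(A) = 6*(3 + 0) = 6*3 = 18)
S(z) = 42*z²
(S(O(-4)) + J(-1619)) + C(-77) = (42*18² + (539 - 1619)) - 217 = (42*324 - 1080) - 217 = (13608 - 1080) - 217 = 12528 - 217 = 12311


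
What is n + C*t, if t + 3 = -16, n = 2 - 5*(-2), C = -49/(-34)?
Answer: -523/34 ≈ -15.382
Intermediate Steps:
C = 49/34 (C = -49*(-1/34) = 49/34 ≈ 1.4412)
n = 12 (n = 2 + 10 = 12)
t = -19 (t = -3 - 16 = -19)
n + C*t = 12 + (49/34)*(-19) = 12 - 931/34 = -523/34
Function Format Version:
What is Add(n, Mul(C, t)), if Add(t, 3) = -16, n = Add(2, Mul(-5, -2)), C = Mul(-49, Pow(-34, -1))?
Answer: Rational(-523, 34) ≈ -15.382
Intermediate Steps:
C = Rational(49, 34) (C = Mul(-49, Rational(-1, 34)) = Rational(49, 34) ≈ 1.4412)
n = 12 (n = Add(2, 10) = 12)
t = -19 (t = Add(-3, -16) = -19)
Add(n, Mul(C, t)) = Add(12, Mul(Rational(49, 34), -19)) = Add(12, Rational(-931, 34)) = Rational(-523, 34)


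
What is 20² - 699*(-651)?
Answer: 455449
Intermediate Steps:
20² - 699*(-651) = 400 + 455049 = 455449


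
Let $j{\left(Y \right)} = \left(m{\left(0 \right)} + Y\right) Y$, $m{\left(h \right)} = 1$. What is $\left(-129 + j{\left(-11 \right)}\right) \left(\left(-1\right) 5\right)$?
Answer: $95$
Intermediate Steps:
$j{\left(Y \right)} = Y \left(1 + Y\right)$ ($j{\left(Y \right)} = \left(1 + Y\right) Y = Y \left(1 + Y\right)$)
$\left(-129 + j{\left(-11 \right)}\right) \left(\left(-1\right) 5\right) = \left(-129 - 11 \left(1 - 11\right)\right) \left(\left(-1\right) 5\right) = \left(-129 - -110\right) \left(-5\right) = \left(-129 + 110\right) \left(-5\right) = \left(-19\right) \left(-5\right) = 95$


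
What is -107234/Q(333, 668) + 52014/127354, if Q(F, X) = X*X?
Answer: 2388304075/14207102824 ≈ 0.16811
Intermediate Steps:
Q(F, X) = X²
-107234/Q(333, 668) + 52014/127354 = -107234/(668²) + 52014/127354 = -107234/446224 + 52014*(1/127354) = -107234*1/446224 + 26007/63677 = -53617/223112 + 26007/63677 = 2388304075/14207102824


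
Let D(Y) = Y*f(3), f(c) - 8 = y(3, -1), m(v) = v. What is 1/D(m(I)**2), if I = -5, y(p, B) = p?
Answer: 1/275 ≈ 0.0036364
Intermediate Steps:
f(c) = 11 (f(c) = 8 + 3 = 11)
D(Y) = 11*Y (D(Y) = Y*11 = 11*Y)
1/D(m(I)**2) = 1/(11*(-5)**2) = 1/(11*25) = 1/275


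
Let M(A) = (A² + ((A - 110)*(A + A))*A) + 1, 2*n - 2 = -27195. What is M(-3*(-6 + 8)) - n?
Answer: 10563/2 ≈ 5281.5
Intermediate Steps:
n = -27193/2 (n = 1 + (½)*(-27195) = 1 - 27195/2 = -27193/2 ≈ -13597.)
M(A) = 1 + A² + 2*A²*(-110 + A) (M(A) = (A² + ((-110 + A)*(2*A))*A) + 1 = (A² + (2*A*(-110 + A))*A) + 1 = (A² + 2*A²*(-110 + A)) + 1 = 1 + A² + 2*A²*(-110 + A))
M(-3*(-6 + 8)) - n = (1 - 219*9*(-6 + 8)² + 2*(-3*(-6 + 8))³) - 1*(-27193/2) = (1 - 219*(-3*2)² + 2*(-3*2)³) + 27193/2 = (1 - 219*(-6)² + 2*(-6)³) + 27193/2 = (1 - 219*36 + 2*(-216)) + 27193/2 = (1 - 7884 - 432) + 27193/2 = -8315 + 27193/2 = 10563/2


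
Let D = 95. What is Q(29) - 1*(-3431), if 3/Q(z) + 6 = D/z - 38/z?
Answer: 133780/39 ≈ 3430.3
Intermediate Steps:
Q(z) = 3/(-6 + 57/z) (Q(z) = 3/(-6 + (95/z - 38/z)) = 3/(-6 + 57/z))
Q(29) - 1*(-3431) = -1*29/(-19 + 2*29) - 1*(-3431) = -1*29/(-19 + 58) + 3431 = -1*29/39 + 3431 = -1*29*1/39 + 3431 = -29/39 + 3431 = 133780/39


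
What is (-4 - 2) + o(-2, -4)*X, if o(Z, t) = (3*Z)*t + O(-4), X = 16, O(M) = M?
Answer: 314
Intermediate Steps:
o(Z, t) = -4 + 3*Z*t (o(Z, t) = (3*Z)*t - 4 = 3*Z*t - 4 = -4 + 3*Z*t)
(-4 - 2) + o(-2, -4)*X = (-4 - 2) + (-4 + 3*(-2)*(-4))*16 = -6 + (-4 + 24)*16 = -6 + 20*16 = -6 + 320 = 314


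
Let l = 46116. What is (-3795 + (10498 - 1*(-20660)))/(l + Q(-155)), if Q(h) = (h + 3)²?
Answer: 27363/69220 ≈ 0.39530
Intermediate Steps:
Q(h) = (3 + h)²
(-3795 + (10498 - 1*(-20660)))/(l + Q(-155)) = (-3795 + (10498 - 1*(-20660)))/(46116 + (3 - 155)²) = (-3795 + (10498 + 20660))/(46116 + (-152)²) = (-3795 + 31158)/(46116 + 23104) = 27363/69220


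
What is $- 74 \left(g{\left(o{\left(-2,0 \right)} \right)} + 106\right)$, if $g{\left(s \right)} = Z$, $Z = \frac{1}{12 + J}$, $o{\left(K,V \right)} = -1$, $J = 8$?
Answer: $- \frac{78477}{10} \approx -7847.7$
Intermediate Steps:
$Z = \frac{1}{20}$ ($Z = \frac{1}{12 + 8} = \frac{1}{20} \approx 0.05$)
$g{\left(s \right)} = \frac{1}{20}$
$- 74 \left(g{\left(o{\left(-2,0 \right)} \right)} + 106\right) = - 74 \left(\frac{1}{20} + 106\right) = \left(-74\right) \frac{2121}{20} = - \frac{78477}{10}$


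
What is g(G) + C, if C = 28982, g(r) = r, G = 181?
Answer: 29163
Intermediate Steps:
g(G) + C = 181 + 28982 = 29163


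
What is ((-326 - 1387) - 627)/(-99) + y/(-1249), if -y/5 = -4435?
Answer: 80815/13739 ≈ 5.8822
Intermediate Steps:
y = 22175 (y = -5*(-4435) = 22175)
((-326 - 1387) - 627)/(-99) + y/(-1249) = ((-326 - 1387) - 627)/(-99) + 22175/(-1249) = (-1713 - 627)*(-1/99) + 22175*(-1/1249) = -2340*(-1/99) - 22175/1249 = 260/11 - 22175/1249 = 80815/13739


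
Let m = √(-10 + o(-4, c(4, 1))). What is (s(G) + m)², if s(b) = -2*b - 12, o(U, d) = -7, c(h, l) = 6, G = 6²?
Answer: (84 - I*√17)² ≈ 7039.0 - 692.68*I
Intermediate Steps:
G = 36
m = I*√17 (m = √(-10 - 7) = √(-17) = I*√17 ≈ 4.1231*I)
s(b) = -12 - 2*b
(s(G) + m)² = ((-12 - 2*36) + I*√17)² = ((-12 - 72) + I*√17)² = (-84 + I*√17)²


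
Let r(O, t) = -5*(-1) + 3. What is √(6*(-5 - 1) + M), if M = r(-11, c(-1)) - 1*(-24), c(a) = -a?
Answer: 2*I ≈ 2.0*I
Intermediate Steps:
r(O, t) = 8 (r(O, t) = 5 + 3 = 8)
M = 32 (M = 8 - 1*(-24) = 8 + 24 = 32)
√(6*(-5 - 1) + M) = √(6*(-5 - 1) + 32) = √(6*(-6) + 32) = √(-36 + 32) = √(-4) = 2*I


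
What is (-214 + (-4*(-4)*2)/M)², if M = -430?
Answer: 2118392676/46225 ≈ 45828.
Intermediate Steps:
(-214 + (-4*(-4)*2)/M)² = (-214 + (-4*(-4)*2)/(-430))² = (-214 + (16*2)*(-1/430))² = (-214 + 32*(-1/430))² = (-214 - 16/215)² = (-46026/215)² = 2118392676/46225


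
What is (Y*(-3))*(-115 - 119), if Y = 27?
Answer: 18954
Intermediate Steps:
(Y*(-3))*(-115 - 119) = (27*(-3))*(-115 - 119) = -81*(-234) = 18954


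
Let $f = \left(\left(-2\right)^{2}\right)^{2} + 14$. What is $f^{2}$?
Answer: $900$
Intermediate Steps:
$f = 30$ ($f = 4^{2} + 14 = 16 + 14 = 30$)
$f^{2} = 30^{2} = 900$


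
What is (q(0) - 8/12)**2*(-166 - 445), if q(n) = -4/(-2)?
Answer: -9776/9 ≈ -1086.2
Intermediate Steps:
q(n) = 2 (q(n) = -4*(-1/2) = 2)
(q(0) - 8/12)**2*(-166 - 445) = (2 - 8/12)**2*(-166 - 445) = (2 - 8*1/12)**2*(-611) = (2 - 2/3)**2*(-611) = (4/3)**2*(-611) = (16/9)*(-611) = -9776/9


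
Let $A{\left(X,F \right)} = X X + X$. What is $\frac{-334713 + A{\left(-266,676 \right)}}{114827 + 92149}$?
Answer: $- \frac{264223}{206976} \approx -1.2766$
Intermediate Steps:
$A{\left(X,F \right)} = X + X^{2}$ ($A{\left(X,F \right)} = X^{2} + X = X + X^{2}$)
$\frac{-334713 + A{\left(-266,676 \right)}}{114827 + 92149} = \frac{-334713 - 266 \left(1 - 266\right)}{114827 + 92149} = \frac{-334713 - -70490}{206976} = \left(-334713 + 70490\right) \frac{1}{206976} = \left(-264223\right) \frac{1}{206976} = - \frac{264223}{206976}$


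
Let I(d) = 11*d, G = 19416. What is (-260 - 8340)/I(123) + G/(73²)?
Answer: -19559552/7210137 ≈ -2.7128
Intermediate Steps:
(-260 - 8340)/I(123) + G/(73²) = (-260 - 8340)/((11*123)) + 19416/(73²) = -8600/1353 + 19416/5329 = -19559552/7210137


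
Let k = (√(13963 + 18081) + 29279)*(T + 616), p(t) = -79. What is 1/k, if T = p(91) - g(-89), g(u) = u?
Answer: 29279/536624600922 - √8011/268312300461 ≈ 5.4228e-8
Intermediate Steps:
T = 10 (T = -79 - 1*(-89) = -79 + 89 = 10)
k = 18328654 + 1252*√8011 (k = (√(13963 + 18081) + 29279)*(10 + 616) = (√32044 + 29279)*626 = (2*√8011 + 29279)*626 = (29279 + 2*√8011)*626 = 18328654 + 1252*√8011 ≈ 1.8441e+7)
1/k = 1/(18328654 + 1252*√8011)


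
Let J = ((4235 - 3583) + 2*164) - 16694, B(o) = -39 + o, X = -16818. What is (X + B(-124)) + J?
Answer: -32695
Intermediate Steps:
J = -15714 (J = (652 + 328) - 16694 = 980 - 16694 = -15714)
(X + B(-124)) + J = (-16818 + (-39 - 124)) - 15714 = (-16818 - 163) - 15714 = -16981 - 15714 = -32695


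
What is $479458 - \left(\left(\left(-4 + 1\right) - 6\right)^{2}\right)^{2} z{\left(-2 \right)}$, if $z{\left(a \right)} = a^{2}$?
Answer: $453214$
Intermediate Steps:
$479458 - \left(\left(\left(-4 + 1\right) - 6\right)^{2}\right)^{2} z{\left(-2 \right)} = 479458 - \left(\left(\left(-4 + 1\right) - 6\right)^{2}\right)^{2} \left(-2\right)^{2} = 479458 - \left(\left(-3 - 6\right)^{2}\right)^{2} \cdot 4 = 479458 - \left(\left(-9\right)^{2}\right)^{2} \cdot 4 = 479458 - 81^{2} \cdot 4 = 479458 - 6561 \cdot 4 = 479458 - 26244 = 453214$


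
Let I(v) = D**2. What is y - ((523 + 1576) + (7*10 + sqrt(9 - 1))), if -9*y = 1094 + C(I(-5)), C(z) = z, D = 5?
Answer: -6880/3 - 2*sqrt(2) ≈ -2296.2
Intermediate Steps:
I(v) = 25 (I(v) = 5**2 = 25)
y = -373/3 (y = -(1094 + 25)/9 = -1/9*1119 = -373/3 ≈ -124.33)
y - ((523 + 1576) + (7*10 + sqrt(9 - 1))) = -373/3 - ((523 + 1576) + (7*10 + sqrt(9 - 1))) = -373/3 - (2099 + (70 + sqrt(8))) = -373/3 - (2099 + (70 + 2*sqrt(2))) = -373/3 - (2169 + 2*sqrt(2)) = -373/3 + (-2169 - 2*sqrt(2)) = -6880/3 - 2*sqrt(2)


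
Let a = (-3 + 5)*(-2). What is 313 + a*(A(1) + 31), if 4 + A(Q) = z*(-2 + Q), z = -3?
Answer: 193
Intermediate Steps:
A(Q) = 2 - 3*Q (A(Q) = -4 - 3*(-2 + Q) = -4 + (6 - 3*Q) = 2 - 3*Q)
a = -4 (a = 2*(-2) = -4)
313 + a*(A(1) + 31) = 313 - 4*((2 - 3*1) + 31) = 313 - 4*((2 - 3) + 31) = 313 - 4*(-1 + 31) = 313 - 4*30 = 313 - 120 = 193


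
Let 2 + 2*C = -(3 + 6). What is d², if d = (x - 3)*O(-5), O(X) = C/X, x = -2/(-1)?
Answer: 121/100 ≈ 1.2100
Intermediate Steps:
x = 2 (x = -2*(-1) = 2)
C = -11/2 (C = -1 + (-(3 + 6))/2 = -1 + (-1*9)/2 = -1 + (½)*(-9) = -1 - 9/2 = -11/2 ≈ -5.5000)
O(X) = -11/(2*X)
d = -11/10 (d = (2 - 3)*(-11/2/(-5)) = -(-11)*(-1)/(2*5) = -1*11/10 = -11/10 ≈ -1.1000)
d² = (-11/10)² = 121/100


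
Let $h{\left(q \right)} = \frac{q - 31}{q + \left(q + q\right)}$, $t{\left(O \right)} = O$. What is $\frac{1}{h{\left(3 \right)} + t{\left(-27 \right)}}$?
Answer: $- \frac{9}{271} \approx -0.03321$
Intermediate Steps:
$h{\left(q \right)} = \frac{-31 + q}{3 q}$ ($h{\left(q \right)} = \frac{-31 + q}{q + 2 q} = \frac{-31 + q}{3 q}$)
$\frac{1}{h{\left(3 \right)} + t{\left(-27 \right)}} = \frac{1}{\frac{-31 + 3}{3 \cdot 3} - 27} = \frac{1}{\frac{1}{3} \cdot \frac{1}{3} \left(-28\right) - 27} = \frac{1}{- \frac{28}{9} - 27} = \frac{1}{- \frac{271}{9}} = - \frac{9}{271}$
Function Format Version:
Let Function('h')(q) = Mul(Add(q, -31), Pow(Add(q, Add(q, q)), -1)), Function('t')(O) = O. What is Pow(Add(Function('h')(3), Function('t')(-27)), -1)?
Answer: Rational(-9, 271) ≈ -0.033210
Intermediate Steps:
Function('h')(q) = Mul(Rational(1, 3), Pow(q, -1), Add(-31, q)) (Function('h')(q) = Mul(Add(-31, q), Pow(Add(q, Mul(2, q)), -1)) = Mul(Add(-31, q), Pow(Mul(3, q), -1)) = Mul(Add(-31, q), Mul(Rational(1, 3), Pow(q, -1))) = Mul(Rational(1, 3), Pow(q, -1), Add(-31, q)))
Pow(Add(Function('h')(3), Function('t')(-27)), -1) = Pow(Add(Mul(Rational(1, 3), Pow(3, -1), Add(-31, 3)), -27), -1) = Pow(Add(Mul(Rational(1, 3), Rational(1, 3), -28), -27), -1) = Pow(Add(Rational(-28, 9), -27), -1) = Pow(Rational(-271, 9), -1) = Rational(-9, 271)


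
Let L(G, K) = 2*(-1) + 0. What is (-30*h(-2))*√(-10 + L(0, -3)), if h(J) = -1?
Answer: 60*I*√3 ≈ 103.92*I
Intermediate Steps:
L(G, K) = -2 (L(G, K) = -2 + 0 = -2)
(-30*h(-2))*√(-10 + L(0, -3)) = (-30*(-1))*√(-10 - 2) = 30*√(-12) = 30*(2*I*√3) = 60*I*√3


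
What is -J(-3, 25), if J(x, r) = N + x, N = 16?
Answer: -13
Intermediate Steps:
J(x, r) = 16 + x
-J(-3, 25) = -(16 - 3) = -1*13 = -13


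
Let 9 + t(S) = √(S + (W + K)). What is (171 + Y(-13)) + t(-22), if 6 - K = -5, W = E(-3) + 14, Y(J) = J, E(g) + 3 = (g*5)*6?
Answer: 149 + 3*I*√10 ≈ 149.0 + 9.4868*I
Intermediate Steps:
E(g) = -3 + 30*g (E(g) = -3 + (g*5)*6 = -3 + (5*g)*6 = -3 + 30*g)
W = -79 (W = (-3 + 30*(-3)) + 14 = (-3 - 90) + 14 = -93 + 14 = -79)
K = 11 (K = 6 - 1*(-5) = 6 + 5 = 11)
t(S) = -9 + √(-68 + S) (t(S) = -9 + √(S + (-79 + 11)) = -9 + √(S - 68) = -9 + √(-68 + S))
(171 + Y(-13)) + t(-22) = (171 - 13) + (-9 + √(-68 - 22)) = 158 + (-9 + √(-90)) = 158 + (-9 + 3*I*√10) = 149 + 3*I*√10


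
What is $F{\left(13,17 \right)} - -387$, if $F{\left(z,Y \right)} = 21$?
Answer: $408$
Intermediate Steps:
$F{\left(13,17 \right)} - -387 = 21 - -387 = 21 + 387 = 408$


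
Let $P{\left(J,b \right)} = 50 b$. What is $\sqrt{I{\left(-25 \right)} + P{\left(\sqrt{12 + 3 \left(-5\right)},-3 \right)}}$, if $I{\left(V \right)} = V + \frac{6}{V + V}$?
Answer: $\frac{i \sqrt{4378}}{5} \approx 13.233 i$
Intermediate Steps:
$I{\left(V \right)} = V + \frac{3}{V}$ ($I{\left(V \right)} = V + \frac{6}{2 V} = V + 6 \frac{1}{2 V} = V + \frac{3}{V}$)
$\sqrt{I{\left(-25 \right)} + P{\left(\sqrt{12 + 3 \left(-5\right)},-3 \right)}} = \sqrt{\left(-25 + \frac{3}{-25}\right) + 50 \left(-3\right)} = \sqrt{\left(-25 + 3 \left(- \frac{1}{25}\right)\right) - 150} = \sqrt{\left(-25 - \frac{3}{25}\right) - 150} = \sqrt{- \frac{628}{25} - 150} = \sqrt{- \frac{4378}{25}} = \frac{i \sqrt{4378}}{5}$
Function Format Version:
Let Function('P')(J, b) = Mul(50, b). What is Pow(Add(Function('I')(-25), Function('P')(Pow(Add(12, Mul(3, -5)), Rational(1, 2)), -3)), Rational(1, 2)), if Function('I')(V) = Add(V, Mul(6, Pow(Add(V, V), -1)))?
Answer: Mul(Rational(1, 5), I, Pow(4378, Rational(1, 2))) ≈ Mul(13.233, I)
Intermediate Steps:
Function('I')(V) = Add(V, Mul(3, Pow(V, -1))) (Function('I')(V) = Add(V, Mul(6, Pow(Mul(2, V), -1))) = Add(V, Mul(6, Mul(Rational(1, 2), Pow(V, -1)))) = Add(V, Mul(3, Pow(V, -1))))
Pow(Add(Function('I')(-25), Function('P')(Pow(Add(12, Mul(3, -5)), Rational(1, 2)), -3)), Rational(1, 2)) = Pow(Add(Add(-25, Mul(3, Pow(-25, -1))), Mul(50, -3)), Rational(1, 2)) = Pow(Add(Add(-25, Mul(3, Rational(-1, 25))), -150), Rational(1, 2)) = Pow(Add(Add(-25, Rational(-3, 25)), -150), Rational(1, 2)) = Pow(Add(Rational(-628, 25), -150), Rational(1, 2)) = Pow(Rational(-4378, 25), Rational(1, 2)) = Mul(Rational(1, 5), I, Pow(4378, Rational(1, 2)))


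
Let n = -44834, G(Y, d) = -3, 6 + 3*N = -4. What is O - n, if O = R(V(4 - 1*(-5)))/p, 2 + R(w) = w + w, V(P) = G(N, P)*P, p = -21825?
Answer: 978502106/21825 ≈ 44834.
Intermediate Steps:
N = -10/3 (N = -2 + (⅓)*(-4) = -2 - 4/3 = -10/3 ≈ -3.3333)
V(P) = -3*P
R(w) = -2 + 2*w (R(w) = -2 + (w + w) = -2 + 2*w)
O = 56/21825 (O = (-2 + 2*(-3*(4 - 1*(-5))))/(-21825) = (-2 + 2*(-3*(4 + 5)))*(-1/21825) = (-2 + 2*(-3*9))*(-1/21825) = (-2 + 2*(-27))*(-1/21825) = (-2 - 54)*(-1/21825) = -56*(-1/21825) = 56/21825 ≈ 0.0025659)
O - n = 56/21825 - 1*(-44834) = 56/21825 + 44834 = 978502106/21825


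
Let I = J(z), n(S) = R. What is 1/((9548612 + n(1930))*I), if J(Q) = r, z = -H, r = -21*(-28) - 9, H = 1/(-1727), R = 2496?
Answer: 1/5530091532 ≈ 1.8083e-10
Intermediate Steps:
n(S) = 2496
H = -1/1727 ≈ -0.00057904
r = 579 (r = 588 - 9 = 579)
z = 1/1727 (z = -1*(-1/1727) = 1/1727 ≈ 0.00057904)
J(Q) = 579
I = 579
1/((9548612 + n(1930))*I) = 1/((9548612 + 2496)*579) = (1/579)/9551108 = (1/9551108)*(1/579) = 1/5530091532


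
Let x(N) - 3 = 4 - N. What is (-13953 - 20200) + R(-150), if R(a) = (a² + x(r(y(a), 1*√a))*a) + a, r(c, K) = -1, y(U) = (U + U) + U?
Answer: -13003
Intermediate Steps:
y(U) = 3*U (y(U) = 2*U + U = 3*U)
x(N) = 7 - N (x(N) = 3 + (4 - N) = 7 - N)
R(a) = a² + 9*a (R(a) = (a² + (7 - 1*(-1))*a) + a = (a² + (7 + 1)*a) + a = (a² + 8*a) + a = a² + 9*a)
(-13953 - 20200) + R(-150) = (-13953 - 20200) - 150*(9 - 150) = -34153 - 150*(-141) = -34153 + 21150 = -13003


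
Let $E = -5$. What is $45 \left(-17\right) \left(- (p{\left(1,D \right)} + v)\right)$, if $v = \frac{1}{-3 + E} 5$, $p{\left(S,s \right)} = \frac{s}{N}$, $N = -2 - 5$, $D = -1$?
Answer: $- \frac{20655}{56} \approx -368.84$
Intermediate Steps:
$N = -7$
$p{\left(S,s \right)} = - \frac{s}{7}$ ($p{\left(S,s \right)} = \frac{s}{-7} = s \left(- \frac{1}{7}\right) = - \frac{s}{7}$)
$v = - \frac{5}{8}$ ($v = \frac{1}{-3 - 5} \cdot 5 = \frac{1}{-8} \cdot 5 = \left(- \frac{1}{8}\right) 5 = - \frac{5}{8} \approx -0.625$)
$45 \left(-17\right) \left(- (p{\left(1,D \right)} + v)\right) = 45 \left(-17\right) \left(- (\left(- \frac{1}{7}\right) \left(-1\right) - \frac{5}{8})\right) = - 765 \left(- (\frac{1}{7} - \frac{5}{8})\right) = - 765 \left(\left(-1\right) \left(- \frac{27}{56}\right)\right) = \left(-765\right) \frac{27}{56} = - \frac{20655}{56}$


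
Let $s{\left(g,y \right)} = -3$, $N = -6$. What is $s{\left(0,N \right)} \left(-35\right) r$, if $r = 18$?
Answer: $1890$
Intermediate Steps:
$s{\left(0,N \right)} \left(-35\right) r = \left(-3\right) \left(-35\right) 18 = 105 \cdot 18 = 1890$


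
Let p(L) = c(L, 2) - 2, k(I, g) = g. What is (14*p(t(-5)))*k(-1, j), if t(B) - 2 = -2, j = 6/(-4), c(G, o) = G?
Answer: 42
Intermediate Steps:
j = -3/2 (j = 6*(-1/4) = -3/2 ≈ -1.5000)
t(B) = 0 (t(B) = 2 - 2 = 0)
p(L) = -2 + L (p(L) = L - 2 = -2 + L)
(14*p(t(-5)))*k(-1, j) = (14*(-2 + 0))*(-3/2) = (14*(-2))*(-3/2) = -28*(-3/2) = 42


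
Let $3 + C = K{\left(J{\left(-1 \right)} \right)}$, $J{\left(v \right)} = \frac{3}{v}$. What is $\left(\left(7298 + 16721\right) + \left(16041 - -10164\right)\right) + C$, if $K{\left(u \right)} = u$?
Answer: $50218$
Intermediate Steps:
$C = -6$ ($C = -3 + \frac{3}{-1} = -3 + 3 \left(-1\right) = -3 - 3 = -6$)
$\left(\left(7298 + 16721\right) + \left(16041 - -10164\right)\right) + C = \left(\left(7298 + 16721\right) + \left(16041 - -10164\right)\right) - 6 = \left(24019 + \left(16041 + 10164\right)\right) - 6 = \left(24019 + 26205\right) - 6 = 50224 - 6 = 50218$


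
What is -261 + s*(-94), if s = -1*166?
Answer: 15343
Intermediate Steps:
s = -166
-261 + s*(-94) = -261 - 166*(-94) = -261 + 15604 = 15343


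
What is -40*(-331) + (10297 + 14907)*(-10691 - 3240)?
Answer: -351103684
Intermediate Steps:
-40*(-331) + (10297 + 14907)*(-10691 - 3240) = 13240 + 25204*(-13931) = 13240 - 351116924 = -351103684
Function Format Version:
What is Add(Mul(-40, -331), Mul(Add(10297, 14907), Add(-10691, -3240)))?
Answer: -351103684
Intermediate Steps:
Add(Mul(-40, -331), Mul(Add(10297, 14907), Add(-10691, -3240))) = Add(13240, Mul(25204, -13931)) = Add(13240, -351116924) = -351103684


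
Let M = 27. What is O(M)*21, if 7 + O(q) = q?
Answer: 420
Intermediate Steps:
O(q) = -7 + q
O(M)*21 = (-7 + 27)*21 = 20*21 = 420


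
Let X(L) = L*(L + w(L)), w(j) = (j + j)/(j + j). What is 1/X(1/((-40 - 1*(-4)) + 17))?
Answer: -361/18 ≈ -20.056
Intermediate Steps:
w(j) = 1 (w(j) = (2*j)/((2*j)) = (2*j)*(1/(2*j)) = 1)
X(L) = L*(1 + L) (X(L) = L*(L + 1) = L*(1 + L))
1/X(1/((-40 - 1*(-4)) + 17)) = 1/((1 + 1/((-40 - 1*(-4)) + 17))/((-40 - 1*(-4)) + 17)) = 1/((1 + 1/((-40 + 4) + 17))/((-40 + 4) + 17)) = 1/((1 + 1/(-36 + 17))/(-36 + 17)) = 1/((1 + 1/(-19))/(-19)) = 1/(-(1 - 1/19)/19) = 1/(-1/19*18/19) = 1/(-18/361) = -361/18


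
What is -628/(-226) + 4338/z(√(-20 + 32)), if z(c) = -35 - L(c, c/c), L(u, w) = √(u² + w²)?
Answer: -2796037/22826 + 723*√13/202 ≈ -109.59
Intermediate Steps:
z(c) = -35 - √(1 + c²) (z(c) = -35 - √(c² + (c/c)²) = -35 - √(c² + 1²) = -35 - √(c² + 1) = -35 - √(1 + c²))
-628/(-226) + 4338/z(√(-20 + 32)) = -628/(-226) + 4338/(-35 - √(1 + (√(-20 + 32))²)) = -628*(-1/226) + 4338/(-35 - √(1 + (√12)²)) = 314/113 + 4338/(-35 - √(1 + (2*√3)²)) = 314/113 + 4338/(-35 - √(1 + 12)) = 314/113 + 4338/(-35 - √13)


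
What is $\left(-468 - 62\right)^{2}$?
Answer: $280900$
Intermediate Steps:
$\left(-468 - 62\right)^{2} = \left(-530\right)^{2} = 280900$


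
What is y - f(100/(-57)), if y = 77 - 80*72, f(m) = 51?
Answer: -5734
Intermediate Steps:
y = -5683 (y = 77 - 5760 = -5683)
y - f(100/(-57)) = -5683 - 1*51 = -5683 - 51 = -5734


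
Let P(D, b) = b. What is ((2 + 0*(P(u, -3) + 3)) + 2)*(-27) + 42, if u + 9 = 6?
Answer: -66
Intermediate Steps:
u = -3 (u = -9 + 6 = -3)
((2 + 0*(P(u, -3) + 3)) + 2)*(-27) + 42 = ((2 + 0*(-3 + 3)) + 2)*(-27) + 42 = ((2 + 0*0) + 2)*(-27) + 42 = ((2 + 0) + 2)*(-27) + 42 = (2 + 2)*(-27) + 42 = 4*(-27) + 42 = -108 + 42 = -66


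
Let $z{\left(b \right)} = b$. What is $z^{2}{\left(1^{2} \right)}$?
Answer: $1$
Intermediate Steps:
$z^{2}{\left(1^{2} \right)} = \left(1^{2}\right)^{2} = 1^{2} = 1$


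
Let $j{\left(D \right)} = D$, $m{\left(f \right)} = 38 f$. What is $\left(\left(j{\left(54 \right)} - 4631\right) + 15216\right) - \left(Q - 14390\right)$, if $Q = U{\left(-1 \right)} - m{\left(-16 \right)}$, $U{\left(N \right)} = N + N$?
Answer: $24423$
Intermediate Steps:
$U{\left(N \right)} = 2 N$
$Q = 606$ ($Q = 2 \left(-1\right) - 38 \left(-16\right) = -2 - -608 = -2 + 608 = 606$)
$\left(\left(j{\left(54 \right)} - 4631\right) + 15216\right) - \left(Q - 14390\right) = \left(\left(54 - 4631\right) + 15216\right) - \left(606 - 14390\right) = \left(-4577 + 15216\right) - -13784 = 10639 + 13784 = 24423$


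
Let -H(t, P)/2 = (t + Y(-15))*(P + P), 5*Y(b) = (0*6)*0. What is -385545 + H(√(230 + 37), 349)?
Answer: -385545 - 1396*√267 ≈ -4.0836e+5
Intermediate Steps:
Y(b) = 0 (Y(b) = ((0*6)*0)/5 = (0*0)/5 = (⅕)*0 = 0)
H(t, P) = -4*P*t (H(t, P) = -2*(t + 0)*(P + P) = -2*t*2*P = -4*P*t)
-385545 + H(√(230 + 37), 349) = -385545 - 4*349*√(230 + 37) = -385545 - 4*349*√267 = -385545 - 1396*√267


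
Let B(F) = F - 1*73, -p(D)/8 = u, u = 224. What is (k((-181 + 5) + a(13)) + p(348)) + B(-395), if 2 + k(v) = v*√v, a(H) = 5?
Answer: -2262 - 513*I*√19 ≈ -2262.0 - 2236.1*I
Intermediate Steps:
p(D) = -1792 (p(D) = -8*224 = -1792)
B(F) = -73 + F (B(F) = F - 73 = -73 + F)
k(v) = -2 + v^(3/2) (k(v) = -2 + v*√v = -2 + v^(3/2))
(k((-181 + 5) + a(13)) + p(348)) + B(-395) = ((-2 + ((-181 + 5) + 5)^(3/2)) - 1792) + (-73 - 395) = ((-2 + (-176 + 5)^(3/2)) - 1792) - 468 = ((-2 + (-171)^(3/2)) - 1792) - 468 = ((-2 - 513*I*√19) - 1792) - 468 = (-1794 - 513*I*√19) - 468 = -2262 - 513*I*√19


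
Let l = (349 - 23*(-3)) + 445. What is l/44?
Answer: 863/44 ≈ 19.614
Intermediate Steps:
l = 863 (l = (349 + 69) + 445 = 418 + 445 = 863)
l/44 = 863/44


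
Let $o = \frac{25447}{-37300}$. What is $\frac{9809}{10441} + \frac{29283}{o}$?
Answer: $- \frac{11403994242277}{265692127} \approx -42922.0$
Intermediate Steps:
$o = - \frac{25447}{37300}$ ($o = 25447 \left(- \frac{1}{37300}\right) = - \frac{25447}{37300} \approx -0.68223$)
$\frac{9809}{10441} + \frac{29283}{o} = \frac{9809}{10441} + \frac{29283}{- \frac{25447}{37300}} = 9809 \cdot \frac{1}{10441} + 29283 \left(- \frac{37300}{25447}\right) = \frac{9809}{10441} - \frac{1092255900}{25447} = - \frac{11403994242277}{265692127}$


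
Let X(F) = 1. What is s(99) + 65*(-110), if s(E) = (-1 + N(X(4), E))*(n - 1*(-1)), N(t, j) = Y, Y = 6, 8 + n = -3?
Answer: -7200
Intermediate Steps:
n = -11 (n = -8 - 3 = -11)
N(t, j) = 6
s(E) = -50 (s(E) = (-1 + 6)*(-11 - 1*(-1)) = 5*(-11 + 1) = 5*(-10) = -50)
s(99) + 65*(-110) = -50 + 65*(-110) = -50 - 7150 = -7200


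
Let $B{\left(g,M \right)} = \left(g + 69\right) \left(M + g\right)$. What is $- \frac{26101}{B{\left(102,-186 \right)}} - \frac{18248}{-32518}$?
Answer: $\frac{555433295}{233544276} \approx 2.3783$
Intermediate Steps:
$B{\left(g,M \right)} = \left(69 + g\right) \left(M + g\right)$
$- \frac{26101}{B{\left(102,-186 \right)}} - \frac{18248}{-32518} = - \frac{26101}{102^{2} + 69 \left(-186\right) + 69 \cdot 102 - 18972} - \frac{18248}{-32518} = - \frac{26101}{10404 - 12834 + 7038 - 18972} - - \frac{9124}{16259} = - \frac{26101}{-14364} + \frac{9124}{16259} = \left(-26101\right) \left(- \frac{1}{14364}\right) + \frac{9124}{16259} = \frac{26101}{14364} + \frac{9124}{16259} = \frac{555433295}{233544276}$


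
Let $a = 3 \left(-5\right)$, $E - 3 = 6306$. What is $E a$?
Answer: $-94635$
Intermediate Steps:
$E = 6309$ ($E = 3 + 6306 = 6309$)
$a = -15$
$E a = 6309 \left(-15\right) = -94635$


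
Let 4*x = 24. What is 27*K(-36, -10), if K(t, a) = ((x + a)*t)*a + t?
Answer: -39852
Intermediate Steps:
x = 6 (x = (¼)*24 = 6)
K(t, a) = t + a*t*(6 + a) (K(t, a) = ((6 + a)*t)*a + t = (t*(6 + a))*a + t = a*t*(6 + a) + t = t + a*t*(6 + a))
27*K(-36, -10) = 27*(-36*(1 + (-10)² + 6*(-10))) = 27*(-36*(1 + 100 - 60)) = 27*(-36*41) = 27*(-1476) = -39852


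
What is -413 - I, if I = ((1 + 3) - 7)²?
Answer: -422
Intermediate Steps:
I = 9 (I = (4 - 7)² = (-3)² = 9)
-413 - I = -413 - 1*9 = -413 - 9 = -422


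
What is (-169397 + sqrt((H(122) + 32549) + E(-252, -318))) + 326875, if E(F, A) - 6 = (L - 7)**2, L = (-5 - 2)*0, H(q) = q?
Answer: 157478 + sqrt(32726) ≈ 1.5766e+5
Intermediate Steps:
L = 0 (L = -7*0 = 0)
E(F, A) = 55 (E(F, A) = 6 + (0 - 7)**2 = 6 + (-7)**2 = 6 + 49 = 55)
(-169397 + sqrt((H(122) + 32549) + E(-252, -318))) + 326875 = (-169397 + sqrt((122 + 32549) + 55)) + 326875 = (-169397 + sqrt(32671 + 55)) + 326875 = (-169397 + sqrt(32726)) + 326875 = 157478 + sqrt(32726)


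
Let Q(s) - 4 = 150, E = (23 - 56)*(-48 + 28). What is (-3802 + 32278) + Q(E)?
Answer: 28630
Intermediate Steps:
E = 660 (E = -33*(-20) = 660)
Q(s) = 154 (Q(s) = 4 + 150 = 154)
(-3802 + 32278) + Q(E) = (-3802 + 32278) + 154 = 28476 + 154 = 28630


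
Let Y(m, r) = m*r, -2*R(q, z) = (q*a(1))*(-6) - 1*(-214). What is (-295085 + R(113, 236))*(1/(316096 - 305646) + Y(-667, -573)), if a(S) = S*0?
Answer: -589483066783796/5225 ≈ -1.1282e+11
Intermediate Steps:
a(S) = 0
R(q, z) = -107 (R(q, z) = -((q*0)*(-6) - 1*(-214))/2 = -(0*(-6) + 214)/2 = -(0 + 214)/2 = -½*214 = -107)
(-295085 + R(113, 236))*(1/(316096 - 305646) + Y(-667, -573)) = (-295085 - 107)*(1/(316096 - 305646) - 667*(-573)) = -295192*(1/10450 + 382191) = -295192*3993895951/10450 = -589483066783796/5225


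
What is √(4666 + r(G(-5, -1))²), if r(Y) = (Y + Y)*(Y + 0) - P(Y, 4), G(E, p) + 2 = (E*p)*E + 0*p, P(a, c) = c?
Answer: √2118782 ≈ 1455.6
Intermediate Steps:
G(E, p) = -2 + p*E² (G(E, p) = -2 + ((E*p)*E + 0*p) = -2 + (p*E² + 0) = -2 + p*E²)
r(Y) = -4 + 2*Y² (r(Y) = (Y + Y)*(Y + 0) - 1*4 = (2*Y)*Y - 4 = 2*Y² - 4 = -4 + 2*Y²)
√(4666 + r(G(-5, -1))²) = √(4666 + (-4 + 2*(-2 - 1*(-5)²)²)²) = √(4666 + (-4 + 2*(-2 - 1*25)²)²) = √(4666 + (-4 + 2*(-2 - 25)²)²) = √(4666 + (-4 + 2*(-27)²)²) = √(4666 + (-4 + 2*729)²) = √(4666 + (-4 + 1458)²) = √(4666 + 1454²) = √(4666 + 2114116) = √2118782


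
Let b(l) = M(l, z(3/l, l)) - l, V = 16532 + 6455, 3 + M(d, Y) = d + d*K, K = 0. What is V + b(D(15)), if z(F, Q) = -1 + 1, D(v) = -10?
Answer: 22984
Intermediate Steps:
z(F, Q) = 0
M(d, Y) = -3 + d (M(d, Y) = -3 + (d + d*0) = -3 + (d + 0) = -3 + d)
V = 22987
b(l) = -3 (b(l) = (-3 + l) - l = -3)
V + b(D(15)) = 22987 - 3 = 22984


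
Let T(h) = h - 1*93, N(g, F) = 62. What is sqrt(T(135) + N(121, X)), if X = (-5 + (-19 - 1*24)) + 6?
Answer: 2*sqrt(26) ≈ 10.198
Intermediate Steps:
X = -42 (X = (-5 + (-19 - 24)) + 6 = (-5 - 43) + 6 = -48 + 6 = -42)
T(h) = -93 + h (T(h) = h - 93 = -93 + h)
sqrt(T(135) + N(121, X)) = sqrt((-93 + 135) + 62) = sqrt(42 + 62) = sqrt(104) = 2*sqrt(26)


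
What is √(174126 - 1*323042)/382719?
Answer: 2*I*√37229/382719 ≈ 0.0010083*I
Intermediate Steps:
√(174126 - 1*323042)/382719 = √(174126 - 323042)*(1/382719) = √(-148916)*(1/382719) = (2*I*√37229)*(1/382719) = 2*I*√37229/382719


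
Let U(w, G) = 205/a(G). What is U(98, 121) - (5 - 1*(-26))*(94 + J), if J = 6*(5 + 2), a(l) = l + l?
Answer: -1020067/242 ≈ -4215.2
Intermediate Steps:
a(l) = 2*l
J = 42 (J = 6*7 = 42)
U(w, G) = 205/(2*G) (U(w, G) = 205/((2*G)) = 205*(1/(2*G)) = 205/(2*G))
U(98, 121) - (5 - 1*(-26))*(94 + J) = (205/2)/121 - (5 - 1*(-26))*(94 + 42) = (205/2)*(1/121) - (5 + 26)*136 = 205/242 - 31*136 = 205/242 - 1*4216 = 205/242 - 4216 = -1020067/242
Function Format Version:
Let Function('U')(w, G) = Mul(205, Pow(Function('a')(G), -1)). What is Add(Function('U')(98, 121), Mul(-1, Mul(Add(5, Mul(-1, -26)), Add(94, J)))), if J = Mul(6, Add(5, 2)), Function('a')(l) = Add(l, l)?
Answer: Rational(-1020067, 242) ≈ -4215.2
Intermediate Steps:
Function('a')(l) = Mul(2, l)
J = 42 (J = Mul(6, 7) = 42)
Function('U')(w, G) = Mul(Rational(205, 2), Pow(G, -1)) (Function('U')(w, G) = Mul(205, Pow(Mul(2, G), -1)) = Mul(205, Mul(Rational(1, 2), Pow(G, -1))) = Mul(Rational(205, 2), Pow(G, -1)))
Add(Function('U')(98, 121), Mul(-1, Mul(Add(5, Mul(-1, -26)), Add(94, J)))) = Add(Mul(Rational(205, 2), Pow(121, -1)), Mul(-1, Mul(Add(5, Mul(-1, -26)), Add(94, 42)))) = Add(Mul(Rational(205, 2), Rational(1, 121)), Mul(-1, Mul(Add(5, 26), 136))) = Add(Rational(205, 242), Mul(-1, Mul(31, 136))) = Add(Rational(205, 242), Mul(-1, 4216)) = Add(Rational(205, 242), -4216) = Rational(-1020067, 242)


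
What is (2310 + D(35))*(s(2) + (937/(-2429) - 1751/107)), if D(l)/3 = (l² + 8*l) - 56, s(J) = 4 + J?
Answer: -2657113020/37129 ≈ -71564.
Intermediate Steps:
D(l) = -168 + 3*l² + 24*l (D(l) = 3*((l² + 8*l) - 56) = 3*(-56 + l² + 8*l) = -168 + 3*l² + 24*l)
(2310 + D(35))*(s(2) + (937/(-2429) - 1751/107)) = (2310 + (-168 + 3*35² + 24*35))*((4 + 2) + (937/(-2429) - 1751/107)) = (2310 + (-168 + 3*1225 + 840))*(6 + (937*(-1/2429) - 1751*1/107)) = (2310 + (-168 + 3675 + 840))*(6 + (-937/2429 - 1751/107)) = (2310 + 4347)*(6 - 4353438/259903) = 6657*(-2794020/259903) = -2657113020/37129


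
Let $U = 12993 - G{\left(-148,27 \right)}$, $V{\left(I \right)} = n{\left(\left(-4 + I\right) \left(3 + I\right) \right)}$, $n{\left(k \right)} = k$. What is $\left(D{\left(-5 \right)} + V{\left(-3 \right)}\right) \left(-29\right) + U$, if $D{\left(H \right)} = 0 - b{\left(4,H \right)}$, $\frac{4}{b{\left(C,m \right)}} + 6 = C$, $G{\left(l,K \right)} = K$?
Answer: $12908$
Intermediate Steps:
$b{\left(C,m \right)} = \frac{4}{-6 + C}$
$D{\left(H \right)} = 2$ ($D{\left(H \right)} = 0 - \frac{4}{-6 + 4} = 0 - \frac{4}{-2} = 0 - 4 \left(- \frac{1}{2}\right) = 0 - -2 = 0 + 2 = 2$)
$V{\left(I \right)} = \left(-4 + I\right) \left(3 + I\right)$
$U = 12966$ ($U = 12993 - 27 = 12966$)
$\left(D{\left(-5 \right)} + V{\left(-3 \right)}\right) \left(-29\right) + U = \left(2 - \left(9 - 9\right)\right) \left(-29\right) + 12966 = \left(2 + \left(-12 + 9 + 3\right)\right) \left(-29\right) + 12966 = \left(2 + 0\right) \left(-29\right) + 12966 = 2 \left(-29\right) + 12966 = -58 + 12966 = 12908$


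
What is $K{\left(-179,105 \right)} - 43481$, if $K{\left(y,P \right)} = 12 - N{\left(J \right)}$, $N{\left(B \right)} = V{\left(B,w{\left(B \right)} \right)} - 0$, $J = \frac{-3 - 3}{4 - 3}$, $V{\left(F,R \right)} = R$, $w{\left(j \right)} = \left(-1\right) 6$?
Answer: $-43463$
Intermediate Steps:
$w{\left(j \right)} = -6$
$J = -6$ ($J = - \frac{6}{1} = \left(-6\right) 1 = -6$)
$N{\left(B \right)} = -6$ ($N{\left(B \right)} = -6 - 0 = -6 + 0 = -6$)
$K{\left(y,P \right)} = 18$ ($K{\left(y,P \right)} = 12 - -6 = 12 + 6 = 18$)
$K{\left(-179,105 \right)} - 43481 = 18 - 43481 = -43463$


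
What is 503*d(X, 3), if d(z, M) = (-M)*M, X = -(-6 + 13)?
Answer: -4527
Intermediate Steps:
X = -7 (X = -1*7 = -7)
d(z, M) = -M²
503*d(X, 3) = 503*(-1*3²) = 503*(-1*9) = 503*(-9) = -4527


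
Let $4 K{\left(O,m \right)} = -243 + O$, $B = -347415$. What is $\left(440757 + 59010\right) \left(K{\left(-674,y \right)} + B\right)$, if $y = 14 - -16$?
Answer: $- \frac{694964495559}{4} \approx -1.7374 \cdot 10^{11}$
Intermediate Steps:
$y = 30$ ($y = 14 + 16 = 30$)
$K{\left(O,m \right)} = - \frac{243}{4} + \frac{O}{4}$ ($K{\left(O,m \right)} = \frac{-243 + O}{4} = - \frac{243}{4} + \frac{O}{4}$)
$\left(440757 + 59010\right) \left(K{\left(-674,y \right)} + B\right) = \left(440757 + 59010\right) \left(\left(- \frac{243}{4} + \frac{1}{4} \left(-674\right)\right) - 347415\right) = 499767 \left(\left(- \frac{243}{4} - \frac{337}{2}\right) - 347415\right) = 499767 \left(- \frac{917}{4} - 347415\right) = 499767 \left(- \frac{1390577}{4}\right) = - \frac{694964495559}{4}$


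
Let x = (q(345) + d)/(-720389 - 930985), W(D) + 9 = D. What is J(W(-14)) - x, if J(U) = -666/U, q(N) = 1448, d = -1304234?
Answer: 59436167/2110089 ≈ 28.168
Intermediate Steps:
W(D) = -9 + D
x = 72377/91743 (x = (1448 - 1304234)/(-720389 - 930985) = -1302786/(-1651374) = -1302786*(-1/1651374) = 72377/91743 ≈ 0.78891)
J(W(-14)) - x = -666/(-9 - 14) - 1*72377/91743 = -666/(-23) - 72377/91743 = -666*(-1/23) - 72377/91743 = 666/23 - 72377/91743 = 59436167/2110089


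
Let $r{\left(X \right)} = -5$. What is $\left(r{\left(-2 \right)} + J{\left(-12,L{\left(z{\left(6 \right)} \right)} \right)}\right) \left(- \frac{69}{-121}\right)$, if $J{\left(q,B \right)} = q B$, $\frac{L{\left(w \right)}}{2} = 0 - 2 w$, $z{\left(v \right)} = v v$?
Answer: $\frac{118887}{121} \approx 982.54$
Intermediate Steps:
$z{\left(v \right)} = v^{2}$
$L{\left(w \right)} = - 4 w$ ($L{\left(w \right)} = 2 \left(0 - 2 w\right) = 2 \left(- 2 w\right) = - 4 w$)
$J{\left(q,B \right)} = B q$
$\left(r{\left(-2 \right)} + J{\left(-12,L{\left(z{\left(6 \right)} \right)} \right)}\right) \left(- \frac{69}{-121}\right) = \left(-5 + - 4 \cdot 6^{2} \left(-12\right)\right) \left(- \frac{69}{-121}\right) = \left(-5 + \left(-4\right) 36 \left(-12\right)\right) \left(\left(-69\right) \left(- \frac{1}{121}\right)\right) = \left(-5 - -1728\right) \frac{69}{121} = \left(-5 + 1728\right) \frac{69}{121} = 1723 \cdot \frac{69}{121} = \frac{118887}{121}$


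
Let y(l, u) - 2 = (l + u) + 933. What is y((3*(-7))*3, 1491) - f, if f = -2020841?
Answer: 2023204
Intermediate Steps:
y(l, u) = 935 + l + u (y(l, u) = 2 + ((l + u) + 933) = 2 + (933 + l + u) = 935 + l + u)
y((3*(-7))*3, 1491) - f = (935 + (3*(-7))*3 + 1491) - 1*(-2020841) = (935 - 21*3 + 1491) + 2020841 = (935 - 63 + 1491) + 2020841 = 2363 + 2020841 = 2023204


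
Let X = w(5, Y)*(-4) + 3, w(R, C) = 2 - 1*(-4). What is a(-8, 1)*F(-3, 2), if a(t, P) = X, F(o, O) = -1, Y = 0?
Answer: 21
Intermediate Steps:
w(R, C) = 6 (w(R, C) = 2 + 4 = 6)
X = -21 (X = 6*(-4) + 3 = -24 + 3 = -21)
a(t, P) = -21
a(-8, 1)*F(-3, 2) = -21*(-1) = 21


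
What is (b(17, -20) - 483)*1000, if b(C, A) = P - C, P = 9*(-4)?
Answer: -536000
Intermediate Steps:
P = -36
b(C, A) = -36 - C
(b(17, -20) - 483)*1000 = ((-36 - 1*17) - 483)*1000 = ((-36 - 17) - 483)*1000 = (-53 - 483)*1000 = -536*1000 = -536000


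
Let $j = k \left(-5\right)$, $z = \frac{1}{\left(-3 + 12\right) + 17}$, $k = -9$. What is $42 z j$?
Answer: $\frac{945}{13} \approx 72.692$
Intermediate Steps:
$z = \frac{1}{26}$ ($z = \frac{1}{9 + 17} = \frac{1}{26} \approx 0.038462$)
$j = 45$ ($j = \left(-9\right) \left(-5\right) = 45$)
$42 z j = 42 \cdot \frac{1}{26} \cdot 45 = \frac{21}{13} \cdot 45 = \frac{945}{13}$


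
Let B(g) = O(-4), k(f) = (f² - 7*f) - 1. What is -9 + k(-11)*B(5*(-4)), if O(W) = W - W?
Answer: -9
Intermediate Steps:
O(W) = 0
k(f) = -1 + f² - 7*f
B(g) = 0
-9 + k(-11)*B(5*(-4)) = -9 + (-1 + (-11)² - 7*(-11))*0 = -9 + (-1 + 121 + 77)*0 = -9 + 197*0 = -9 + 0 = -9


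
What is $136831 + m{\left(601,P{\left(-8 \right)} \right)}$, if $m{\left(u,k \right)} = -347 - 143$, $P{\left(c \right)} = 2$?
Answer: $136341$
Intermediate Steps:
$m{\left(u,k \right)} = -490$
$136831 + m{\left(601,P{\left(-8 \right)} \right)} = 136831 - 490 = 136341$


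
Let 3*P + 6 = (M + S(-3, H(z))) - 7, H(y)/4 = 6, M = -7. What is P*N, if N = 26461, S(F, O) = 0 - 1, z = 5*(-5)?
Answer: -185227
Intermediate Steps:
z = -25
H(y) = 24 (H(y) = 4*6 = 24)
S(F, O) = -1
P = -7 (P = -2 + ((-7 - 1) - 7)/3 = -2 + (-8 - 7)/3 = -2 + (⅓)*(-15) = -2 - 5 = -7)
P*N = -7*26461 = -185227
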